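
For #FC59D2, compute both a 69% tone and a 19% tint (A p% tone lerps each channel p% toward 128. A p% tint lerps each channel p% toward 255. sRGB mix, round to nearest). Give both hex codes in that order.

#A67499, #FD79DB

#FC59D2 is rgb(252, 89, 210).
69% tone:
  R: 252 + 0.69×(128−252) = 252 − 85.56 = 166.44 → 166
  G: 89 + 0.69×(128−89) = 89 + 26.91 = 115.91 → 116
  B: 210 + 0.69×(128−210) = 210 − 56.58 = 153.42 → 153
  → #A67499
19% tint:
  R: 252 + 0.19×(255−252) = 252 + 0.57 = 252.57 → 253
  G: 89 + 0.19×(255−89) = 89 + 31.54 = 120.54 → 121
  B: 210 + 0.19×(255−210) = 210 + 8.55 = 218.55 → 219
  → #FD79DB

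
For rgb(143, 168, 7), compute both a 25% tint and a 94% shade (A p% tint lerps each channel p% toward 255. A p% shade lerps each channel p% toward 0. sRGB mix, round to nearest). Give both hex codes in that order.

#ABBE45, #090A00

25% tint:
  R: 143 + 28 = 171 → 171
  G: 168 + 21.75 = 189.75 → 190
  B: 7 + 0.25×(255−7) = 7 + 62 = 69 → 69
  → #ABBE45
94% shade:
  R: 143 + 0.94×(0−143) = 143 − 134.42 = 8.58 → 9
  G: 168 + 0.94×(0−168) = 168 − 157.92 = 10.08 → 10
  B: 7 − 6.58 = 0.42 → 0
  → #090A00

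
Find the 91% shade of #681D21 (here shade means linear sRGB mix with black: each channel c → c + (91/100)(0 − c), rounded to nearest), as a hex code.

#090303

#681D21 is rgb(104, 29, 33).
Lerp each channel 91% toward 0:
  R: 104 + 0.91×(0−104) = 104 − 94.64 = 9.36 → 9
  G: 29 + 0.91×(0−29) = 29 − 26.39 = 2.61 → 3
  B: 33 + 0.91×(0−33) = 33 − 30.03 = 2.97 → 3
rgb(9, 3, 3) = #090303.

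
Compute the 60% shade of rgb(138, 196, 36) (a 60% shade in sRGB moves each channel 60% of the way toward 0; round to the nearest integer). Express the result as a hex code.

#374e0e

Per channel, c → c + 0.6(0 − c):
  R: 138 + 0.6×(0−138) = 138 − 82.8 = 55.2 → 55
  G: 196 − 117.6 = 78.4 → 78
  B: 36 + 0.6×(0−36) = 36 − 21.6 = 14.4 → 14
rgb(55, 78, 14) = #374e0e.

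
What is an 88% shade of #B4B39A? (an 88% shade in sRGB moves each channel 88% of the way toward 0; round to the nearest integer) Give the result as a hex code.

#161512

#B4B39A is rgb(180, 179, 154).
An 88% shade moves each channel 88% toward 0:
  R: 180 − 158.4 = 21.6 → 22
  G: 179 + 0.88×(0−179) = 179 − 157.52 = 21.48 → 21
  B: 154 + 0.88×(0−154) = 154 − 135.52 = 18.48 → 18
rgb(22, 21, 18) = #161512.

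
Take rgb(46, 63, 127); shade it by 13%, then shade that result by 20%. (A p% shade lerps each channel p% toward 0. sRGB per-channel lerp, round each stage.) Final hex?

Lerp each channel 13% toward 0:
  R: 46 − 5.98 = 40.02 → 40
  G: 63 + 0.13×(0−63) = 63 − 8.19 = 54.81 → 55
  B: 127 − 16.51 = 110.49 → 110
After the shade: rgb(40, 55, 110) = #28376E.
Per channel, c → c + 0.2(0 − c):
  R: 40 − 8 = 32 → 32
  G: 55 − 11 = 44 → 44
  B: 110 + 0.2×(0−110) = 110 − 22 = 88 → 88
rgb(32, 44, 88) = #202C58.

#202C58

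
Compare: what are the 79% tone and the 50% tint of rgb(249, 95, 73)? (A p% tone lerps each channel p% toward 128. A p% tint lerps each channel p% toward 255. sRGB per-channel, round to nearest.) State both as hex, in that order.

79% tone:
  R: 249 − 95.59 = 153.41 → 153
  G: 95 + 0.79×(128−95) = 95 + 26.07 = 121.07 → 121
  B: 73 + 43.45 = 116.45 → 116
  → #997974
50% tint:
  R: 249 + 0.5×(255−249) = 249 + 3 = 252 → 252
  G: 95 + 0.5×(255−95) = 95 + 80 = 175 → 175
  B: 73 + 91 = 164 → 164
  → #FCAFA4

#997974, #FCAFA4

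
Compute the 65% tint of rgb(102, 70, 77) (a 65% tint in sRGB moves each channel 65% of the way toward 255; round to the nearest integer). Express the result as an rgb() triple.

Per channel, c → c + 0.65(255 − c):
  R: 102 + 0.65×(255−102) = 102 + 99.45 = 201.45 → 201
  G: 70 + 120.25 = 190.25 → 190
  B: 77 + 0.65×(255−77) = 77 + 115.7 = 192.7 → 193

rgb(201, 190, 193)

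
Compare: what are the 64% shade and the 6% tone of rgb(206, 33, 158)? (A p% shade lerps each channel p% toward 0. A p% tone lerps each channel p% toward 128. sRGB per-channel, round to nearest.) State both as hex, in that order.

#4a0c39, #c9279c

64% shade:
  R: 206 + 0.64×(0−206) = 206 − 131.84 = 74.16 → 74
  G: 33 − 21.12 = 11.88 → 12
  B: 158 + 0.64×(0−158) = 158 − 101.12 = 56.88 → 57
  → #4a0c39
6% tone:
  R: 206 − 4.68 = 201.32 → 201
  G: 33 + 0.06×(128−33) = 33 + 5.7 = 38.7 → 39
  B: 158 − 1.8 = 156.2 → 156
  → #c9279c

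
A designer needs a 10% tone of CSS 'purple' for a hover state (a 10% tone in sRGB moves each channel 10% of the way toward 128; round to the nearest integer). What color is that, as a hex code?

#800d80

CSS purple is rgb(128, 0, 128).
A 10% tone moves each channel 10% toward 128:
  R: 128 + 0 = 128 → 128
  G: 0 + 0.1×(128−0) = 0 + 12.8 = 12.8 → 13
  B: 128 + 0 = 128 → 128
rgb(128, 13, 128) = #800d80.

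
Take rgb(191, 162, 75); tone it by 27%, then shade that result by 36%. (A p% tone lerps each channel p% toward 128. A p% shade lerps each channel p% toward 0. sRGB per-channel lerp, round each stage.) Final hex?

Lerp each channel 27% toward 128:
  R: 191 + 0.27×(128−191) = 191 − 17.01 = 173.99 → 174
  G: 162 + 0.27×(128−162) = 162 − 9.18 = 152.82 → 153
  B: 75 + 0.27×(128−75) = 75 + 14.31 = 89.31 → 89
After the tone: rgb(174, 153, 89) = #ae9959.
A 36% shade moves each channel 36% toward 0:
  R: 174 + 0.36×(0−174) = 174 − 62.64 = 111.36 → 111
  G: 153 + 0.36×(0−153) = 153 − 55.08 = 97.92 → 98
  B: 89 + 0.36×(0−89) = 89 − 32.04 = 56.96 → 57
rgb(111, 98, 57) = #6f6239.

#6f6239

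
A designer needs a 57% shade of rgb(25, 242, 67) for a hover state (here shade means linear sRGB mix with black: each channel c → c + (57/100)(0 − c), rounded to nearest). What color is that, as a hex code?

#0B681D

Per channel, c → c + 0.57(0 − c):
  R: 25 + 0.57×(0−25) = 25 − 14.25 = 10.75 → 11
  G: 242 + 0.57×(0−242) = 242 − 137.94 = 104.06 → 104
  B: 67 + 0.57×(0−67) = 67 − 38.19 = 28.81 → 29
rgb(11, 104, 29) = #0B681D.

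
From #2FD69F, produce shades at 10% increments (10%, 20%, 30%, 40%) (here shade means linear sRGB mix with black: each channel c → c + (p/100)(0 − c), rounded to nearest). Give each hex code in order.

#2AC18F, #26AB7F, #21966F, #1C805F

#2FD69F is rgb(47, 214, 159).
10%: (47 − 4.7 = 42.3→42, 214 − 21.4 = 192.6→193, 159 − 15.9 = 143.1→143) → #2AC18F
20%: (47 − 9.4 = 37.6→38, 214 − 42.8 = 171.2→171, 159 − 31.8 = 127.2→127) → #26AB7F
30%: (47 − 14.1 = 32.9→33, 214 − 64.2 = 149.8→150, 159 − 47.7 = 111.3→111) → #21966F
40%: (47 − 18.8 = 28.2→28, 214 − 85.6 = 128.4→128, 159 − 63.6 = 95.4→95) → #1C805F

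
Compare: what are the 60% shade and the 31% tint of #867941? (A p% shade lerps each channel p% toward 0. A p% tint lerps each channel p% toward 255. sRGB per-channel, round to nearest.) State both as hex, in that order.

#36301A, #ACA37C

#867941 is rgb(134, 121, 65).
60% shade:
  R: 134 + 0.6×(0−134) = 134 − 80.4 = 53.6 → 54
  G: 121 − 72.6 = 48.4 → 48
  B: 65 + 0.6×(0−65) = 65 − 39 = 26 → 26
  → #36301A
31% tint:
  R: 134 + 0.31×(255−134) = 134 + 37.51 = 171.51 → 172
  G: 121 + 0.31×(255−121) = 121 + 41.54 = 162.54 → 163
  B: 65 + 58.9 = 123.9 → 124
  → #ACA37C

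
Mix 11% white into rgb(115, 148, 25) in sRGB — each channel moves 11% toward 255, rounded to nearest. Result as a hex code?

#82A032

An 11% tint moves each channel 11% toward 255:
  R: 115 + 15.4 = 130.4 → 130
  G: 148 + 11.77 = 159.77 → 160
  B: 25 + 0.11×(255−25) = 25 + 25.3 = 50.3 → 50
rgb(130, 160, 50) = #82A032.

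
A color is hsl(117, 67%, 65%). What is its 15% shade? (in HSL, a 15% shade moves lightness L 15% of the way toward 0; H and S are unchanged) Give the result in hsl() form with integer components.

L moves 15% from 65 toward 0: 65 − 9.75 = 55.25 → 55.
H and S are unchanged.

hsl(117, 67%, 55%)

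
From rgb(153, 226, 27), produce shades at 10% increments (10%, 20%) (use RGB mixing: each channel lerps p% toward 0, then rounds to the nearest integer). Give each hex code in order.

#8ACB18, #7AB516

10%: (153 − 15.3 = 137.7→138, 226 − 22.6 = 203.4→203, 27 − 2.7 = 24.3→24) → #8ACB18
20%: (153 − 30.6 = 122.4→122, 226 − 45.2 = 180.8→181, 27 − 5.4 = 21.6→22) → #7AB516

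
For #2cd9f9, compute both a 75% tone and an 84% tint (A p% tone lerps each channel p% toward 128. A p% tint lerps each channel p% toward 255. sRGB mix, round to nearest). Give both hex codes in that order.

#6b969e, #ddf9fe

#2cd9f9 is rgb(44, 217, 249).
75% tone:
  R: 44 + 63 = 107 → 107
  G: 217 + 0.75×(128−217) = 217 − 66.75 = 150.25 → 150
  B: 249 + 0.75×(128−249) = 249 − 90.75 = 158.25 → 158
  → #6b969e
84% tint:
  R: 44 + 177.24 = 221.24 → 221
  G: 217 + 31.92 = 248.92 → 249
  B: 249 + 5.04 = 254.04 → 254
  → #ddf9fe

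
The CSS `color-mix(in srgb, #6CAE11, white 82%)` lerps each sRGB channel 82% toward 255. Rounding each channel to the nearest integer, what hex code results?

#6CAE11 is rgb(108, 174, 17).
An 82% tint moves each channel 82% toward 255:
  R: 108 + 120.54 = 228.54 → 229
  G: 174 + 0.82×(255−174) = 174 + 66.42 = 240.42 → 240
  B: 17 + 0.82×(255−17) = 17 + 195.16 = 212.16 → 212
rgb(229, 240, 212) = #E5F0D4.

#E5F0D4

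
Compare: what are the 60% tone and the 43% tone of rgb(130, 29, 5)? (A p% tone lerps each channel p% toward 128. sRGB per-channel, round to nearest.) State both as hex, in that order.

#81584F, #81483A

60% tone:
  R: 130 − 1.2 = 128.8 → 129
  G: 29 + 0.6×(128−29) = 29 + 59.4 = 88.4 → 88
  B: 5 + 0.6×(128−5) = 5 + 73.8 = 78.8 → 79
  → #81584F
43% tone:
  R: 130 + 0.43×(128−130) = 130 − 0.86 = 129.14 → 129
  G: 29 + 42.57 = 71.57 → 72
  B: 5 + 52.89 = 57.89 → 58
  → #81483A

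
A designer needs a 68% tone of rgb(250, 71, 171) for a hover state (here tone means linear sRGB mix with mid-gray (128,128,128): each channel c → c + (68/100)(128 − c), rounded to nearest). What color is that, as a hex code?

#a76e8e

A 68% tone moves each channel 68% toward 128:
  R: 250 + 0.68×(128−250) = 250 − 82.96 = 167.04 → 167
  G: 71 + 0.68×(128−71) = 71 + 38.76 = 109.76 → 110
  B: 171 + 0.68×(128−171) = 171 − 29.24 = 141.76 → 142
rgb(167, 110, 142) = #a76e8e.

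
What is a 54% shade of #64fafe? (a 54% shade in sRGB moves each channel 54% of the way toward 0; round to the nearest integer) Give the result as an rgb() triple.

#64fafe is rgb(100, 250, 254).
Per channel, c → c + 0.54(0 − c):
  R: 100 + 0.54×(0−100) = 100 − 54 = 46 → 46
  G: 250 − 135 = 115 → 115
  B: 254 − 137.16 = 116.84 → 117

rgb(46, 115, 117)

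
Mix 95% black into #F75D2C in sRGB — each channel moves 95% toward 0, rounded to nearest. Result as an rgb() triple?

rgb(12, 5, 2)

#F75D2C is rgb(247, 93, 44).
Lerp each channel 95% toward 0:
  R: 247 + 0.95×(0−247) = 247 − 234.65 = 12.35 → 12
  G: 93 − 88.35 = 4.65 → 5
  B: 44 + 0.95×(0−44) = 44 − 41.8 = 2.2 → 2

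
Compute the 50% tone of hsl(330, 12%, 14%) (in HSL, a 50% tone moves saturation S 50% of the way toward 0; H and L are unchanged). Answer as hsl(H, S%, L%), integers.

hsl(330, 6%, 14%)

S moves 50% from 12 toward 0: 12 − 6 = 6 → 6.
H and L are unchanged.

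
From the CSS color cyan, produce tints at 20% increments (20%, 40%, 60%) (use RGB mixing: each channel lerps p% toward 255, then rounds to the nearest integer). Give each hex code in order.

#33ffff, #66ffff, #99ffff

CSS cyan is rgb(0, 255, 255).
20%: (0 + 51 = 51→51, 255→255, 255→255) → #33ffff
40%: (0 + 102 = 102→102, 255→255, 255→255) → #66ffff
60%: (0 + 153 = 153→153, 255→255, 255→255) → #99ffff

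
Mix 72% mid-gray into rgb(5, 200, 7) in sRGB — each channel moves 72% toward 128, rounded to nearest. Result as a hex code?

#5e945e

Per channel, c → c + 0.72(128 − c):
  R: 5 + 0.72×(128−5) = 5 + 88.56 = 93.56 → 94
  G: 200 + 0.72×(128−200) = 200 − 51.84 = 148.16 → 148
  B: 7 + 0.72×(128−7) = 7 + 87.12 = 94.12 → 94
rgb(94, 148, 94) = #5e945e.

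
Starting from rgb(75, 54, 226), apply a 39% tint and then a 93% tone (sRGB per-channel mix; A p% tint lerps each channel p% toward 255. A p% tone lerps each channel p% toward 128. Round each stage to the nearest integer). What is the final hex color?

A 39% tint moves each channel 39% toward 255:
  R: 75 + 70.2 = 145.2 → 145
  G: 54 + 0.39×(255−54) = 54 + 78.39 = 132.39 → 132
  B: 226 + 0.39×(255−226) = 226 + 11.31 = 237.31 → 237
After the tint: rgb(145, 132, 237) = #9184ED.
Per channel, c → c + 0.93(128 − c):
  R: 145 + 0.93×(128−145) = 145 − 15.81 = 129.19 → 129
  G: 132 + 0.93×(128−132) = 132 − 3.72 = 128.28 → 128
  B: 237 − 101.37 = 135.63 → 136
rgb(129, 128, 136) = #818088.

#818088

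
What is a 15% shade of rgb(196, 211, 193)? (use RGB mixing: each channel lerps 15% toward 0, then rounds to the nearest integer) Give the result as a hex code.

#A7B3A4

Lerp each channel 15% toward 0:
  R: 196 + 0.15×(0−196) = 196 − 29.4 = 166.6 → 167
  G: 211 + 0.15×(0−211) = 211 − 31.65 = 179.35 → 179
  B: 193 − 28.95 = 164.05 → 164
rgb(167, 179, 164) = #A7B3A4.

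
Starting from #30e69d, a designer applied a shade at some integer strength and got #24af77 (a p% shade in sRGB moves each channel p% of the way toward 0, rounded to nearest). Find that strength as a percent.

#30e69d is rgb(48, 230, 157); #24af77 is rgb(36, 175, 119).
On the G channel (widest range): 175 ≈ 230 + (p/100)(0 − 230), so p ≈ 100×(175 − 230)/(0 − 230) = -5500/-230 = 23.91.
p = 24 reproduces all three channels after rounding.

24%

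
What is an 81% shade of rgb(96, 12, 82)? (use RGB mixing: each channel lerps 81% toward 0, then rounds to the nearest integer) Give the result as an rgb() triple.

rgb(18, 2, 16)

An 81% shade moves each channel 81% toward 0:
  R: 96 + 0.81×(0−96) = 96 − 77.76 = 18.24 → 18
  G: 12 + 0.81×(0−12) = 12 − 9.72 = 2.28 → 2
  B: 82 − 66.42 = 15.58 → 16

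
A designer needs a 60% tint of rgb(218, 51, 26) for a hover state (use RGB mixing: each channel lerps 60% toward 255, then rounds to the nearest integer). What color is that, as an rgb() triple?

Per channel, c → c + 0.6(255 − c):
  R: 218 + 22.2 = 240.2 → 240
  G: 51 + 0.6×(255−51) = 51 + 122.4 = 173.4 → 173
  B: 26 + 0.6×(255−26) = 26 + 137.4 = 163.4 → 163

rgb(240, 173, 163)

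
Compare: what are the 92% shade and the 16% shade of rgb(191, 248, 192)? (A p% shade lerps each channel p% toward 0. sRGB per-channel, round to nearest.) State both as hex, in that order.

92% shade:
  R: 191 + 0.92×(0−191) = 191 − 175.72 = 15.28 → 15
  G: 248 − 228.16 = 19.84 → 20
  B: 192 − 176.64 = 15.36 → 15
  → #0f140f
16% shade:
  R: 191 + 0.16×(0−191) = 191 − 30.56 = 160.44 → 160
  G: 248 + 0.16×(0−248) = 248 − 39.68 = 208.32 → 208
  B: 192 + 0.16×(0−192) = 192 − 30.72 = 161.28 → 161
  → #a0d0a1

#0f140f, #a0d0a1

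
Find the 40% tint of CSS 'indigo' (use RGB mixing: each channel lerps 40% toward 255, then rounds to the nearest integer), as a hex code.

CSS indigo is rgb(75, 0, 130).
Lerp each channel 40% toward 255:
  R: 75 + 0.4×(255−75) = 75 + 72 = 147 → 147
  G: 0 + 0.4×(255−0) = 0 + 102 = 102 → 102
  B: 130 + 50 = 180 → 180
rgb(147, 102, 180) = #9366B4.

#9366B4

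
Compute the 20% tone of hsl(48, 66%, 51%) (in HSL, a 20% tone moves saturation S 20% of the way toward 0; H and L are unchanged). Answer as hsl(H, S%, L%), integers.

S moves 20% from 66 toward 0: 66 − 13.2 = 52.8 → 53.
H and L are unchanged.

hsl(48, 53%, 51%)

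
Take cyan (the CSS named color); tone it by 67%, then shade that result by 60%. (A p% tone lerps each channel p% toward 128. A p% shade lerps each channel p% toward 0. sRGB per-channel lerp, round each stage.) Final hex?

#224444

CSS cyan is rgb(0, 255, 255).
Lerp each channel 67% toward 128:
  R: 0 + 0.67×(128−0) = 0 + 85.76 = 85.76 → 86
  G: 255 − 85.09 = 169.91 → 170
  B: 255 + 0.67×(128−255) = 255 − 85.09 = 169.91 → 170
After the tone: rgb(86, 170, 170) = #56aaaa.
A 60% shade moves each channel 60% toward 0:
  R: 86 + 0.6×(0−86) = 86 − 51.6 = 34.4 → 34
  G: 170 + 0.6×(0−170) = 170 − 102 = 68 → 68
  B: 170 + 0.6×(0−170) = 170 − 102 = 68 → 68
rgb(34, 68, 68) = #224444.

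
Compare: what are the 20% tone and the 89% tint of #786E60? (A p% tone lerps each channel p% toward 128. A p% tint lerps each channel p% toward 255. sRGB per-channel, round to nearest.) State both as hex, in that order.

#786E60 is rgb(120, 110, 96).
20% tone:
  R: 120 + 0.2×(128−120) = 120 + 1.6 = 121.6 → 122
  G: 110 + 3.6 = 113.6 → 114
  B: 96 + 0.2×(128−96) = 96 + 6.4 = 102.4 → 102
  → #7A7266
89% tint:
  R: 120 + 0.89×(255−120) = 120 + 120.15 = 240.15 → 240
  G: 110 + 0.89×(255−110) = 110 + 129.05 = 239.05 → 239
  B: 96 + 0.89×(255−96) = 96 + 141.51 = 237.51 → 238
  → #F0EFEE

#7A7266, #F0EFEE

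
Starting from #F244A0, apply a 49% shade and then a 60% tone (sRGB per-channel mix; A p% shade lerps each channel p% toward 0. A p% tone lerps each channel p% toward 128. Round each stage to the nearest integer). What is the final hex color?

#7E5B6E

#F244A0 is rgb(242, 68, 160).
Lerp each channel 49% toward 0:
  R: 242 − 118.58 = 123.42 → 123
  G: 68 + 0.49×(0−68) = 68 − 33.32 = 34.68 → 35
  B: 160 + 0.49×(0−160) = 160 − 78.4 = 81.6 → 82
After the shade: rgb(123, 35, 82) = #7B2352.
Per channel, c → c + 0.6(128 − c):
  R: 123 + 0.6×(128−123) = 123 + 3 = 126 → 126
  G: 35 + 0.6×(128−35) = 35 + 55.8 = 90.8 → 91
  B: 82 + 0.6×(128−82) = 82 + 27.6 = 109.6 → 110
rgb(126, 91, 110) = #7E5B6E.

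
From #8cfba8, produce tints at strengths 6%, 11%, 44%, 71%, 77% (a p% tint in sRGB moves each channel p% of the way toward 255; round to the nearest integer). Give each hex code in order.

#93fbad, #99fbb2, #bffdce, #defee6, #e5feeb

#8cfba8 is rgb(140, 251, 168).
6%: (140 + 6.9 = 146.9→147, 251→251, 168 + 5.22 = 173.22→173) → #93fbad
11%: (140 + 12.65 = 152.65→153, 251→251, 168 + 9.57 = 177.57→178) → #99fbb2
44%: (140 + 50.6 = 190.6→191, 251 + 1.76 = 252.76→253, 168 + 38.28 = 206.28→206) → #bffdce
71%: (140 + 81.65 = 221.65→222, 251 + 2.84 = 253.84→254, 168 + 61.77 = 229.77→230) → #defee6
77%: (140 + 88.55 = 228.55→229, 251 + 3.08 = 254.08→254, 168 + 66.99 = 234.99→235) → #e5feeb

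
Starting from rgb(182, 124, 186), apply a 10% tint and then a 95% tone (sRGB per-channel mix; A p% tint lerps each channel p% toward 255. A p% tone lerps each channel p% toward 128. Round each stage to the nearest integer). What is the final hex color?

Lerp each channel 10% toward 255:
  R: 182 + 0.1×(255−182) = 182 + 7.3 = 189.3 → 189
  G: 124 + 0.1×(255−124) = 124 + 13.1 = 137.1 → 137
  B: 186 + 0.1×(255−186) = 186 + 6.9 = 192.9 → 193
After the tint: rgb(189, 137, 193) = #bd89c1.
Per channel, c → c + 0.95(128 − c):
  R: 189 − 57.95 = 131.05 → 131
  G: 137 − 8.55 = 128.45 → 128
  B: 193 + 0.95×(128−193) = 193 − 61.75 = 131.25 → 131
rgb(131, 128, 131) = #838083.

#838083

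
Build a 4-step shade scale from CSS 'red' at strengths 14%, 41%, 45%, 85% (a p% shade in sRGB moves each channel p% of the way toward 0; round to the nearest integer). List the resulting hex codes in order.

CSS red is rgb(255, 0, 0).
14%: (255 − 35.7 = 219.3→219, 0→0, 0→0) → #db0000
41%: (255 − 104.55 = 150.45→150, 0→0, 0→0) → #960000
45%: (255 − 114.75 = 140.25→140, 0→0, 0→0) → #8c0000
85%: (255 − 216.75 = 38.25→38, 0→0, 0→0) → #260000

#db0000, #960000, #8c0000, #260000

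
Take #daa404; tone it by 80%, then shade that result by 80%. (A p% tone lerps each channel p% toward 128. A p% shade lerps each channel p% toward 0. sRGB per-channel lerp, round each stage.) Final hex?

#1d1b15

#daa404 is rgb(218, 164, 4).
Lerp each channel 80% toward 128:
  R: 218 + 0.8×(128−218) = 218 − 72 = 146 → 146
  G: 164 + 0.8×(128−164) = 164 − 28.8 = 135.2 → 135
  B: 4 + 99.2 = 103.2 → 103
After the tone: rgb(146, 135, 103) = #928767.
An 80% shade moves each channel 80% toward 0:
  R: 146 − 116.8 = 29.2 → 29
  G: 135 − 108 = 27 → 27
  B: 103 + 0.8×(0−103) = 103 − 82.4 = 20.6 → 21
rgb(29, 27, 21) = #1d1b15.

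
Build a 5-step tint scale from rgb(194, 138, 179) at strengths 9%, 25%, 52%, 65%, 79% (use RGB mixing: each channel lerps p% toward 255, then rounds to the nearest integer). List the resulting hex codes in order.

#c795ba, #d1a7c6, #e2c7db, #ead6e4, #f2e6ef

9%: (194 + 5.49 = 199.49→199, 138 + 10.53 = 148.53→149, 179 + 6.84 = 185.84→186) → #c795ba
25%: (194 + 15.25 = 209.25→209, 138 + 29.25 = 167.25→167, 179 + 19 = 198→198) → #d1a7c6
52%: (194 + 31.72 = 225.72→226, 138 + 60.84 = 198.84→199, 179 + 39.52 = 218.52→219) → #e2c7db
65%: (194 + 39.65 = 233.65→234, 138 + 76.05 = 214.05→214, 179 + 49.4 = 228.4→228) → #ead6e4
79%: (194 + 48.19 = 242.19→242, 138 + 92.43 = 230.43→230, 179 + 60.04 = 239.04→239) → #f2e6ef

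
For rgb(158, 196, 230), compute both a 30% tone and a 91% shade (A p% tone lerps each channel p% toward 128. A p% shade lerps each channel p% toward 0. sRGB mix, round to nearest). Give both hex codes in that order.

30% tone:
  R: 158 + 0.3×(128−158) = 158 − 9 = 149 → 149
  G: 196 + 0.3×(128−196) = 196 − 20.4 = 175.6 → 176
  B: 230 + 0.3×(128−230) = 230 − 30.6 = 199.4 → 199
  → #95b0c7
91% shade:
  R: 158 − 143.78 = 14.22 → 14
  G: 196 + 0.91×(0−196) = 196 − 178.36 = 17.64 → 18
  B: 230 − 209.3 = 20.7 → 21
  → #0e1215

#95b0c7, #0e1215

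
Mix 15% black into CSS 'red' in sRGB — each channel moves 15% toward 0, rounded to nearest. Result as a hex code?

CSS red is rgb(255, 0, 0).
A 15% shade moves each channel 15% toward 0:
  R: 255 − 38.25 = 216.75 → 217
  G: 0 + 0.15×(0−0) = 0 + 0 = 0 → 0
  B: 0 + 0 = 0 → 0
rgb(217, 0, 0) = #D90000.

#D90000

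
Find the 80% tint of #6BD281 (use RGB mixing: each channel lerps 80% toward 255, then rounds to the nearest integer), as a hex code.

#E1F6E6

#6BD281 is rgb(107, 210, 129).
Lerp each channel 80% toward 255:
  R: 107 + 118.4 = 225.4 → 225
  G: 210 + 0.8×(255−210) = 210 + 36 = 246 → 246
  B: 129 + 100.8 = 229.8 → 230
rgb(225, 246, 230) = #E1F6E6.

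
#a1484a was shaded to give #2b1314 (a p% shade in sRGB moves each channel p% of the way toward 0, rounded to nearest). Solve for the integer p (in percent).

#a1484a is rgb(161, 72, 74); #2b1314 is rgb(43, 19, 20).
On the R channel (widest range): 43 ≈ 161 + (p/100)(0 − 161), so p ≈ 100×(43 − 161)/(0 − 161) = -11800/-161 = 73.29.
p = 73 reproduces all three channels after rounding.

73%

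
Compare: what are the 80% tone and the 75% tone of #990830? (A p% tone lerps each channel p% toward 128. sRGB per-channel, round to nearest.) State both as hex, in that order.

#856870, #86626C

#990830 is rgb(153, 8, 48).
80% tone:
  R: 153 + 0.8×(128−153) = 153 − 20 = 133 → 133
  G: 8 + 96 = 104 → 104
  B: 48 + 0.8×(128−48) = 48 + 64 = 112 → 112
  → #856870
75% tone:
  R: 153 + 0.75×(128−153) = 153 − 18.75 = 134.25 → 134
  G: 8 + 0.75×(128−8) = 8 + 90 = 98 → 98
  B: 48 + 60 = 108 → 108
  → #86626C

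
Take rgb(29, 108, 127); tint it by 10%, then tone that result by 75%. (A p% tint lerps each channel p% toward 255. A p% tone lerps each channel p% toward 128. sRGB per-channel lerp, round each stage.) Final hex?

Per channel, c → c + 0.1(255 − c):
  R: 29 + 22.6 = 51.6 → 52
  G: 108 + 0.1×(255−108) = 108 + 14.7 = 122.7 → 123
  B: 127 + 0.1×(255−127) = 127 + 12.8 = 139.8 → 140
After the tint: rgb(52, 123, 140) = #347b8c.
A 75% tone moves each channel 75% toward 128:
  R: 52 + 0.75×(128−52) = 52 + 57 = 109 → 109
  G: 123 + 0.75×(128−123) = 123 + 3.75 = 126.75 → 127
  B: 140 − 9 = 131 → 131
rgb(109, 127, 131) = #6d7f83.

#6d7f83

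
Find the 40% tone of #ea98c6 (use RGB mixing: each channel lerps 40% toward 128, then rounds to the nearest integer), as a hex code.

#ea98c6 is rgb(234, 152, 198).
A 40% tone moves each channel 40% toward 128:
  R: 234 − 42.4 = 191.6 → 192
  G: 152 + 0.4×(128−152) = 152 − 9.6 = 142.4 → 142
  B: 198 + 0.4×(128−198) = 198 − 28 = 170 → 170
rgb(192, 142, 170) = #c08eaa.

#c08eaa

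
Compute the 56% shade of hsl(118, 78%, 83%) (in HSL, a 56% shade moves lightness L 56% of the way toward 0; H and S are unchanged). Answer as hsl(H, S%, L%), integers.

L moves 56% from 83 toward 0: 83 − 46.48 = 36.52 → 37.
H and S are unchanged.

hsl(118, 78%, 37%)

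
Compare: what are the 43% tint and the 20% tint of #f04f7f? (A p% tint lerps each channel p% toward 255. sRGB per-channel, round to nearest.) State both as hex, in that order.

#f69bb6, #f37299

#f04f7f is rgb(240, 79, 127).
43% tint:
  R: 240 + 6.45 = 246.45 → 246
  G: 79 + 0.43×(255−79) = 79 + 75.68 = 154.68 → 155
  B: 127 + 0.43×(255−127) = 127 + 55.04 = 182.04 → 182
  → #f69bb6
20% tint:
  R: 240 + 0.2×(255−240) = 240 + 3 = 243 → 243
  G: 79 + 35.2 = 114.2 → 114
  B: 127 + 0.2×(255−127) = 127 + 25.6 = 152.6 → 153
  → #f37299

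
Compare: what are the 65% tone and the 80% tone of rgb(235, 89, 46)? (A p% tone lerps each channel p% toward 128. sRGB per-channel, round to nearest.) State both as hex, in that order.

65% tone:
  R: 235 − 69.55 = 165.45 → 165
  G: 89 + 25.35 = 114.35 → 114
  B: 46 + 53.3 = 99.3 → 99
  → #A57263
80% tone:
  R: 235 + 0.8×(128−235) = 235 − 85.6 = 149.4 → 149
  G: 89 + 0.8×(128−89) = 89 + 31.2 = 120.2 → 120
  B: 46 + 65.6 = 111.6 → 112
  → #957870

#A57263, #957870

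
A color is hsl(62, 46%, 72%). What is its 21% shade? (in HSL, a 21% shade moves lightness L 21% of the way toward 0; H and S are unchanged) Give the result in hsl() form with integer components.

L moves 21% from 72 toward 0: 72 − 15.12 = 56.88 → 57.
H and S are unchanged.

hsl(62, 46%, 57%)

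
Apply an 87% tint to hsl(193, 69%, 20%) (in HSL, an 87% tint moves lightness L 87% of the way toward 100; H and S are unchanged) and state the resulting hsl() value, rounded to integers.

L moves 87% from 20 toward 100: 20 + 69.6 = 89.6 → 90.
H and S are unchanged.

hsl(193, 69%, 90%)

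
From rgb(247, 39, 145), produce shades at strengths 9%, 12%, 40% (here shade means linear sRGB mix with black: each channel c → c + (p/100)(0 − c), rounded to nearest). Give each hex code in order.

9%: (247 − 22.23 = 224.77→225, 39 − 3.51 = 35.49→35, 145 − 13.05 = 131.95→132) → #E12384
12%: (247 − 29.64 = 217.36→217, 39 − 4.68 = 34.32→34, 145 − 17.4 = 127.6→128) → #D92280
40%: (247 − 98.8 = 148.2→148, 39 − 15.6 = 23.4→23, 145 − 58 = 87→87) → #941757

#E12384, #D92280, #941757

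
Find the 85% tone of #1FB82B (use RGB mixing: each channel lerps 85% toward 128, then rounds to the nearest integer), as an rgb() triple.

rgb(113, 136, 115)

#1FB82B is rgb(31, 184, 43).
An 85% tone moves each channel 85% toward 128:
  R: 31 + 0.85×(128−31) = 31 + 82.45 = 113.45 → 113
  G: 184 + 0.85×(128−184) = 184 − 47.6 = 136.4 → 136
  B: 43 + 0.85×(128−43) = 43 + 72.25 = 115.25 → 115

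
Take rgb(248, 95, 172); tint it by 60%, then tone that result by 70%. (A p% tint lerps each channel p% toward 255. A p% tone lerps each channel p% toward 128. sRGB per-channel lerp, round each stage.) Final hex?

#a5939c

A 60% tint moves each channel 60% toward 255:
  R: 248 + 0.6×(255−248) = 248 + 4.2 = 252.2 → 252
  G: 95 + 0.6×(255−95) = 95 + 96 = 191 → 191
  B: 172 + 49.8 = 221.8 → 222
After the tint: rgb(252, 191, 222) = #fcbfde.
Lerp each channel 70% toward 128:
  R: 252 − 86.8 = 165.2 → 165
  G: 191 + 0.7×(128−191) = 191 − 44.1 = 146.9 → 147
  B: 222 − 65.8 = 156.2 → 156
rgb(165, 147, 156) = #a5939c.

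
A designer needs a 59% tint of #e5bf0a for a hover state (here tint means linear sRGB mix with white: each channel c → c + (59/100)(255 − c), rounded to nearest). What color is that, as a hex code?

#f4e59b

#e5bf0a is rgb(229, 191, 10).
Lerp each channel 59% toward 255:
  R: 229 + 0.59×(255−229) = 229 + 15.34 = 244.34 → 244
  G: 191 + 0.59×(255−191) = 191 + 37.76 = 228.76 → 229
  B: 10 + 0.59×(255−10) = 10 + 144.55 = 154.55 → 155
rgb(244, 229, 155) = #f4e59b.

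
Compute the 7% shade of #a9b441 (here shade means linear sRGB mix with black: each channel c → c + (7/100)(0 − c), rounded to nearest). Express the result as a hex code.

#a9b441 is rgb(169, 180, 65).
A 7% shade moves each channel 7% toward 0:
  R: 169 − 11.83 = 157.17 → 157
  G: 180 − 12.6 = 167.4 → 167
  B: 65 + 0.07×(0−65) = 65 − 4.55 = 60.45 → 60
rgb(157, 167, 60) = #9da73c.

#9da73c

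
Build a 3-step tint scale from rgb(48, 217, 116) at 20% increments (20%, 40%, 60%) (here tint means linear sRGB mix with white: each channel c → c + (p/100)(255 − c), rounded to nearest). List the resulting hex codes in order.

20%: (48 + 41.4 = 89.4→89, 217 + 7.6 = 224.6→225, 116 + 27.8 = 143.8→144) → #59e190
40%: (48 + 82.8 = 130.8→131, 217 + 15.2 = 232.2→232, 116 + 55.6 = 171.6→172) → #83e8ac
60%: (48 + 124.2 = 172.2→172, 217 + 22.8 = 239.8→240, 116 + 83.4 = 199.4→199) → #acf0c7

#59e190, #83e8ac, #acf0c7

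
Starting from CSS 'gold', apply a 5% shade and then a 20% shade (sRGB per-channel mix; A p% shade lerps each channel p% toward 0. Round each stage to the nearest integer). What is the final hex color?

#C2A300

CSS gold is rgb(255, 215, 0).
A 5% shade moves each channel 5% toward 0:
  R: 255 + 0.05×(0−255) = 255 − 12.75 = 242.25 → 242
  G: 215 − 10.75 = 204.25 → 204
  B: 0 + 0 = 0 → 0
After the shade: rgb(242, 204, 0) = #F2CC00.
Lerp each channel 20% toward 0:
  R: 242 + 0.2×(0−242) = 242 − 48.4 = 193.6 → 194
  G: 204 + 0.2×(0−204) = 204 − 40.8 = 163.2 → 163
  B: 0 + 0 = 0 → 0
rgb(194, 163, 0) = #C2A300.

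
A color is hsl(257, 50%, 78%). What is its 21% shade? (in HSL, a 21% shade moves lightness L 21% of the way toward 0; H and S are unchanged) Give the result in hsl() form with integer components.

L moves 21% from 78 toward 0: 78 − 16.38 = 61.62 → 62.
H and S are unchanged.

hsl(257, 50%, 62%)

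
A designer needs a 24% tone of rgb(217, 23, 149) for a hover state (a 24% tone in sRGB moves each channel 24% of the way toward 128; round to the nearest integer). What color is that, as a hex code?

#C43090

Per channel, c → c + 0.24(128 − c):
  R: 217 − 21.36 = 195.64 → 196
  G: 23 + 0.24×(128−23) = 23 + 25.2 = 48.2 → 48
  B: 149 − 5.04 = 143.96 → 144
rgb(196, 48, 144) = #C43090.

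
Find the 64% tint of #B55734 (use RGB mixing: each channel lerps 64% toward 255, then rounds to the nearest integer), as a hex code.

#B55734 is rgb(181, 87, 52).
Per channel, c → c + 0.64(255 − c):
  R: 181 + 0.64×(255−181) = 181 + 47.36 = 228.36 → 228
  G: 87 + 0.64×(255−87) = 87 + 107.52 = 194.52 → 195
  B: 52 + 129.92 = 181.92 → 182
rgb(228, 195, 182) = #E4C3B6.

#E4C3B6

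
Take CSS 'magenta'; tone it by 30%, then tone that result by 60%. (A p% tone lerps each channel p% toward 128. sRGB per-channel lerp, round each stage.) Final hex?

#a45ca4

CSS magenta is rgb(255, 0, 255).
Lerp each channel 30% toward 128:
  R: 255 + 0.3×(128−255) = 255 − 38.1 = 216.9 → 217
  G: 0 + 38.4 = 38.4 → 38
  B: 255 + 0.3×(128−255) = 255 − 38.1 = 216.9 → 217
After the tone: rgb(217, 38, 217) = #d926d9.
A 60% tone moves each channel 60% toward 128:
  R: 217 − 53.4 = 163.6 → 164
  G: 38 + 0.6×(128−38) = 38 + 54 = 92 → 92
  B: 217 + 0.6×(128−217) = 217 − 53.4 = 163.6 → 164
rgb(164, 92, 164) = #a45ca4.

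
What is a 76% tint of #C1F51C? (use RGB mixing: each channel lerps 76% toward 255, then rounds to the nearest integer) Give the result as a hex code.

#C1F51C is rgb(193, 245, 28).
A 76% tint moves each channel 76% toward 255:
  R: 193 + 47.12 = 240.12 → 240
  G: 245 + 7.6 = 252.6 → 253
  B: 28 + 172.52 = 200.52 → 201
rgb(240, 253, 201) = #F0FDC9.

#F0FDC9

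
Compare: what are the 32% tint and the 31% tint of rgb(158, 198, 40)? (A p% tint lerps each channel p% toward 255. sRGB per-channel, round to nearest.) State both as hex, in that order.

32% tint:
  R: 158 + 31.04 = 189.04 → 189
  G: 198 + 0.32×(255−198) = 198 + 18.24 = 216.24 → 216
  B: 40 + 68.8 = 108.8 → 109
  → #BDD86D
31% tint:
  R: 158 + 0.31×(255−158) = 158 + 30.07 = 188.07 → 188
  G: 198 + 0.31×(255−198) = 198 + 17.67 = 215.67 → 216
  B: 40 + 66.65 = 106.65 → 107
  → #BCD86B

#BDD86D, #BCD86B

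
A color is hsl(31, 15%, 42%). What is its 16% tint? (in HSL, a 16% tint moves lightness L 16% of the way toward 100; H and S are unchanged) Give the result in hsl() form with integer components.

hsl(31, 15%, 51%)

L moves 16% from 42 toward 100: 42 + 9.28 = 51.28 → 51.
H and S are unchanged.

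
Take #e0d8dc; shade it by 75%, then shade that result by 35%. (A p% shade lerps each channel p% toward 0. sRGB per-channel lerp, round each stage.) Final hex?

#e0d8dc is rgb(224, 216, 220).
A 75% shade moves each channel 75% toward 0:
  R: 224 + 0.75×(0−224) = 224 − 168 = 56 → 56
  G: 216 + 0.75×(0−216) = 216 − 162 = 54 → 54
  B: 220 + 0.75×(0−220) = 220 − 165 = 55 → 55
After the shade: rgb(56, 54, 55) = #383637.
A 35% shade moves each channel 35% toward 0:
  R: 56 + 0.35×(0−56) = 56 − 19.6 = 36.4 → 36
  G: 54 − 18.9 = 35.1 → 35
  B: 55 + 0.35×(0−55) = 55 − 19.25 = 35.75 → 36
rgb(36, 35, 36) = #242324.

#242324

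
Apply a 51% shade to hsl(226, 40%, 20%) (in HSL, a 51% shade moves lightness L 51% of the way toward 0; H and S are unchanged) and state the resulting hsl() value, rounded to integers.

L moves 51% from 20 toward 0: 20 − 10.2 = 9.8 → 10.
H and S are unchanged.

hsl(226, 40%, 10%)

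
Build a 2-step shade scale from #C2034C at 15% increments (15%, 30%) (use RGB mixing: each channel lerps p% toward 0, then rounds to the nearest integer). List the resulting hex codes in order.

#A50341, #880235

#C2034C is rgb(194, 3, 76).
15%: (194 − 29.1 = 164.9→165, 3→3, 76 − 11.4 = 64.6→65) → #A50341
30%: (194 − 58.2 = 135.8→136, 3 − 0.9 = 2.1→2, 76 − 22.8 = 53.2→53) → #880235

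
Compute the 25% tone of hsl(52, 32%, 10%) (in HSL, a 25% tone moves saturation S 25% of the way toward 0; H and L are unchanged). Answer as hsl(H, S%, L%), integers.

S moves 25% from 32 toward 0: 32 − 8 = 24 → 24.
H and L are unchanged.

hsl(52, 24%, 10%)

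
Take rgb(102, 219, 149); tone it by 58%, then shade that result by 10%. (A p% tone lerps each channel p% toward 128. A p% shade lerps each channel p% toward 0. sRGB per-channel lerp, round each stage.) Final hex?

#69957B

Per channel, c → c + 0.58(128 − c):
  R: 102 + 0.58×(128−102) = 102 + 15.08 = 117.08 → 117
  G: 219 + 0.58×(128−219) = 219 − 52.78 = 166.22 → 166
  B: 149 + 0.58×(128−149) = 149 − 12.18 = 136.82 → 137
After the tone: rgb(117, 166, 137) = #75A689.
Lerp each channel 10% toward 0:
  R: 117 + 0.1×(0−117) = 117 − 11.7 = 105.3 → 105
  G: 166 − 16.6 = 149.4 → 149
  B: 137 + 0.1×(0−137) = 137 − 13.7 = 123.3 → 123
rgb(105, 149, 123) = #69957B.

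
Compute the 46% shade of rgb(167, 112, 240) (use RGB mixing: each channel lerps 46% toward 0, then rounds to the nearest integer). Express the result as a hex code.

Lerp each channel 46% toward 0:
  R: 167 − 76.82 = 90.18 → 90
  G: 112 + 0.46×(0−112) = 112 − 51.52 = 60.48 → 60
  B: 240 − 110.4 = 129.6 → 130
rgb(90, 60, 130) = #5A3C82.

#5A3C82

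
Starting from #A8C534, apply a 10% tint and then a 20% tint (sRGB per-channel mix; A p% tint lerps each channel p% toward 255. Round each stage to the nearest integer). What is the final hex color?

#A8C534 is rgb(168, 197, 52).
Per channel, c → c + 0.1(255 − c):
  R: 168 + 0.1×(255−168) = 168 + 8.7 = 176.7 → 177
  G: 197 + 5.8 = 202.8 → 203
  B: 52 + 0.1×(255−52) = 52 + 20.3 = 72.3 → 72
After the tint: rgb(177, 203, 72) = #B1CB48.
A 20% tint moves each channel 20% toward 255:
  R: 177 + 0.2×(255−177) = 177 + 15.6 = 192.6 → 193
  G: 203 + 0.2×(255−203) = 203 + 10.4 = 213.4 → 213
  B: 72 + 36.6 = 108.6 → 109
rgb(193, 213, 109) = #C1D56D.

#C1D56D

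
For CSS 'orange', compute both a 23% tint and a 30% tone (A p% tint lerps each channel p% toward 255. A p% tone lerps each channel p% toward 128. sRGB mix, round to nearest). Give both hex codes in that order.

CSS orange is rgb(255, 165, 0).
23% tint:
  R: 255 + 0.23×(255−255) = 255 + 0 = 255 → 255
  G: 165 + 20.7 = 185.7 → 186
  B: 0 + 58.65 = 58.65 → 59
  → #ffba3b
30% tone:
  R: 255 + 0.3×(128−255) = 255 − 38.1 = 216.9 → 217
  G: 165 + 0.3×(128−165) = 165 − 11.1 = 153.9 → 154
  B: 0 + 0.3×(128−0) = 0 + 38.4 = 38.4 → 38
  → #d99a26

#ffba3b, #d99a26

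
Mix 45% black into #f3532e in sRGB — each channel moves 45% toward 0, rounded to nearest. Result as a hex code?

#862e19

#f3532e is rgb(243, 83, 46).
Per channel, c → c + 0.45(0 − c):
  R: 243 + 0.45×(0−243) = 243 − 109.35 = 133.65 → 134
  G: 83 + 0.45×(0−83) = 83 − 37.35 = 45.65 → 46
  B: 46 + 0.45×(0−46) = 46 − 20.7 = 25.3 → 25
rgb(134, 46, 25) = #862e19.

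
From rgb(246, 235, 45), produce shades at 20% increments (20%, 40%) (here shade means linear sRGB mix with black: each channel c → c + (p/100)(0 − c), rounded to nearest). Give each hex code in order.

#C5BC24, #948D1B

20%: (246 − 49.2 = 196.8→197, 235 − 47 = 188→188, 45 − 9 = 36→36) → #C5BC24
40%: (246 − 98.4 = 147.6→148, 235 − 94 = 141→141, 45 − 18 = 27→27) → #948D1B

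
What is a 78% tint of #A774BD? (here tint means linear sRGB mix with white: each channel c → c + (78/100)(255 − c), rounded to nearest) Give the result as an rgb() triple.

rgb(236, 224, 240)

#A774BD is rgb(167, 116, 189).
A 78% tint moves each channel 78% toward 255:
  R: 167 + 0.78×(255−167) = 167 + 68.64 = 235.64 → 236
  G: 116 + 108.42 = 224.42 → 224
  B: 189 + 0.78×(255−189) = 189 + 51.48 = 240.48 → 240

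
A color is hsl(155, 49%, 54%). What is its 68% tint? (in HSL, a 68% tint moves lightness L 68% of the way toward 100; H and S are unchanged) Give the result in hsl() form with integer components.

L moves 68% from 54 toward 100: 54 + 31.28 = 85.28 → 85.
H and S are unchanged.

hsl(155, 49%, 85%)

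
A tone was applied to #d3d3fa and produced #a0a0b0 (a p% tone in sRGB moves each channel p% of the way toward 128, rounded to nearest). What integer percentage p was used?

#d3d3fa is rgb(211, 211, 250); #a0a0b0 is rgb(160, 160, 176).
On the B channel (widest range): 176 ≈ 250 + (p/100)(128 − 250), so p ≈ 100×(176 − 250)/(128 − 250) = -7400/-122 = 60.66.
p = 61 reproduces all three channels after rounding.

61%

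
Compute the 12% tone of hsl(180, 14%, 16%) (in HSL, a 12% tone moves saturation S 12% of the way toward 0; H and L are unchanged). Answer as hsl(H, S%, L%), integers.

S moves 12% from 14 toward 0: 14 − 1.68 = 12.32 → 12.
H and L are unchanged.

hsl(180, 12%, 16%)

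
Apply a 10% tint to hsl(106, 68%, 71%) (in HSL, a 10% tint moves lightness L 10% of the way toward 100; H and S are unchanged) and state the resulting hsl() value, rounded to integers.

hsl(106, 68%, 74%)

L moves 10% from 71 toward 100: 71 + 2.9 = 73.9 → 74.
H and S are unchanged.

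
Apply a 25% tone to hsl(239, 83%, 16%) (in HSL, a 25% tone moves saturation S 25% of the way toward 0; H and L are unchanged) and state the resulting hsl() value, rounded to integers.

S moves 25% from 83 toward 0: 83 − 20.75 = 62.25 → 62.
H and L are unchanged.

hsl(239, 62%, 16%)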